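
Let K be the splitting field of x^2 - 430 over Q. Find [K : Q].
[K : Q] = 2

f(x) = x^2 - 430 factors as (x - √430)(x + √430). The splitting field is K = Q(√430). Since 430 is squarefree and > 1, it is not a perfect square, so x^2 - 430 is irreducible over Q and [Q(√430) : Q] = 2. Hence [K : Q] = 2.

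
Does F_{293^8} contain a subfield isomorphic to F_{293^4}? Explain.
Yes: F_{293^4} is a subfield of F_{293^8}

F_{p^m} embeds in F_{p^n} iff m | n (since F_{p^n} is the splitting field of x^(p^n) - x, and F_{p^m} ⊂ F_{p^n} forces p^n to be a power of p^m, i.e. m | n; conversely if m | n then every root of x^(p^m) - x is a root of x^(p^n) - x). Here 4 | 8 (since 8 = 2·4), so F_{293^4} is a subfield of F_{293^8}, and [F_{293^8} : F_{293^4}] = 8/4 = 2.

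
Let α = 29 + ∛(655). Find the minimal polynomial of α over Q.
m_α(x) = x^3 - 87x^2 + 2523x - 25044

Set β = α - 29 = ∛(655), so β^3 = 655. Then (α - 29)^3 - 655 = 0, i.e. α is a root of g(x) = (x - 29)^3 - 655 = x^3 - 87x^2 + 2523x - 25044. Since g(x) = h(x - 29) where h(x) = x^3 - 655, and h is irreducible over Q (because 655 is not a perfect cube, so h has no rational root, and a monic cubic with no rational root is irreducible), g is also irreducible (irreducibility is preserved under the substitution x → x - 29). Hence m_α(x) = x^3 - 87x^2 + 2523x - 25044.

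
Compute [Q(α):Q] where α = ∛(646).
[Q(α):Q] = 3

The minimal polynomial of α is x^3 - 646, irreducible over Q since 646 is not a perfect cube (so x^3 - 646 has no rational root). Hence [Q(α):Q] = deg(m_α) = 3.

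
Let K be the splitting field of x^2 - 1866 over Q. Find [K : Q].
[K : Q] = 2

f(x) = x^2 - 1866 factors as (x - √1866)(x + √1866). The splitting field is K = Q(√1866). Since 1866 is squarefree and > 1, it is not a perfect square, so x^2 - 1866 is irreducible over Q and [Q(√1866) : Q] = 2. Hence [K : Q] = 2.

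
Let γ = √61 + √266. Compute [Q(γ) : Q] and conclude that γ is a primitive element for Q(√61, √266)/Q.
[Q(γ) : Q] = 4 (equivalently, Q(γ) = Q(√61, √266))

Obviously Q(γ) ⊆ Q(√61, √266), and [Q(√61, √266):Q] = 4 (since 61, 266 are distinct squarefree integers > 1 with 16226 not a perfect square). To show equality we compute the minimal polynomial of γ. From γ = √61 + √266: γ^2 = 61 + 2√(16226) + 266 = 327 + 2√(16226), so γ^2 - 327 = 2√(16226); squaring, (γ^2 - 327)^2 = 4·16226, i.e. γ^4 - 654γ^2 + 106929 - 64904 = 0, i.e. γ^4 - 654γ^2 + 42025 = 0. So γ is a root of x^4 - 654x^2 + 42025. This polynomial is irreducible over Q: it has no rational root (each ±√61 ± √266 is irrational), and any factorization into two quadratics over Q would force √(16226) ∈ Q (pairing opposite roots) or √61, √266 ∈ Q (other pairings), all impossible. Hence [Q(γ):Q] = 4 = [Q(√61, √266):Q], so Q(γ) = Q(√61, √266).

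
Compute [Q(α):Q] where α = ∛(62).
[Q(α):Q] = 3

The minimal polynomial of α is x^3 - 62, irreducible over Q since 62 is not a perfect cube (so x^3 - 62 has no rational root). Hence [Q(α):Q] = deg(m_α) = 3.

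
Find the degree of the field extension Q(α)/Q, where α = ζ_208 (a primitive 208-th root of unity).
[Q(α):Q] = 96

The minimal polynomial of ζ_208 over Q is the 208-th cyclotomic polynomial Φ_208(x), which is irreducible over Q and has degree φ(208) = 96. Hence [Q(α):Q] = φ(208) = 96.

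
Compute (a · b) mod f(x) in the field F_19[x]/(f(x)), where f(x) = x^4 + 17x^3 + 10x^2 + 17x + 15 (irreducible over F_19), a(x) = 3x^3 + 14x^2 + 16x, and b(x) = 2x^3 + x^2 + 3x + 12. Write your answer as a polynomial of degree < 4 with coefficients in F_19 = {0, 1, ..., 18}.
a · b ≡ 9x^3 + 10x^2 + 13x + 1 (mod f(x))

Multiply in F_19[x]: a(x)·b(x) = (3x^3 + 14x^2 + 16x)·(2x^3 + x^2 + 3x + 12) = 6x^6 + 12x^5 + 17x^4 + 18x^3 + 7x^2 + 2x. This has degree ≥ 4, so divide by f(x) over F_19: 6x^6 + 12x^5 + 17x^4 + 18x^3 + 7x^2 + 2x = (6x^2 + 5x + 5)·(x^4 + 17x^3 + 10x^2 + 17x + 15) + (9x^3 + 10x^2 + 13x + 1). Hence a·b ≡ 9x^3 + 10x^2 + 13x + 1 (mod f). (F_19[x]/(f) is a field with 19^4 = 130321 elements since f is irreducible of degree 4.)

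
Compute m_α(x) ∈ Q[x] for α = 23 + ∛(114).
m_α(x) = x^3 - 69x^2 + 1587x - 12281

Set β = α - 23 = ∛(114), so β^3 = 114. Then (α - 23)^3 - 114 = 0, i.e. α is a root of g(x) = (x - 23)^3 - 114 = x^3 - 69x^2 + 1587x - 12281. Since g(x) = h(x - 23) where h(x) = x^3 - 114, and h is irreducible over Q (because 114 is not a perfect cube, so h has no rational root, and a monic cubic with no rational root is irreducible), g is also irreducible (irreducibility is preserved under the substitution x → x - 23). Hence m_α(x) = x^3 - 69x^2 + 1587x - 12281.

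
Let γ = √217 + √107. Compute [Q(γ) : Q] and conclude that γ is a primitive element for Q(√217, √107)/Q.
[Q(γ) : Q] = 4 (equivalently, Q(γ) = Q(√217, √107))

Obviously Q(γ) ⊆ Q(√217, √107), and [Q(√217, √107):Q] = 4 (since 217, 107 are distinct squarefree integers > 1 with 23219 not a perfect square). To show equality we compute the minimal polynomial of γ. From γ = √217 + √107: γ^2 = 217 + 2√(23219) + 107 = 324 + 2√(23219), so γ^2 - 324 = 2√(23219); squaring, (γ^2 - 324)^2 = 4·23219, i.e. γ^4 - 648γ^2 + 104976 - 92876 = 0, i.e. γ^4 - 648γ^2 + 12100 = 0. So γ is a root of x^4 - 648x^2 + 12100. This polynomial is irreducible over Q: it has no rational root (each ±√217 ± √107 is irrational), and any factorization into two quadratics over Q would force √(23219) ∈ Q (pairing opposite roots) or √217, √107 ∈ Q (other pairings), all impossible. Hence [Q(γ):Q] = 4 = [Q(√217, √107):Q], so Q(γ) = Q(√217, √107).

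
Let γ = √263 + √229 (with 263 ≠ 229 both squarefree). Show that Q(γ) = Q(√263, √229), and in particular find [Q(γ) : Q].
[Q(γ) : Q] = 4 (equivalently, Q(γ) = Q(√263, √229))

Obviously Q(γ) ⊆ Q(√263, √229), and [Q(√263, √229):Q] = 4 (since 263, 229 are distinct squarefree integers > 1 with 60227 not a perfect square). To show equality we compute the minimal polynomial of γ. From γ = √263 + √229: γ^2 = 263 + 2√(60227) + 229 = 492 + 2√(60227), so γ^2 - 492 = 2√(60227); squaring, (γ^2 - 492)^2 = 4·60227, i.e. γ^4 - 984γ^2 + 242064 - 240908 = 0, i.e. γ^4 - 984γ^2 + 1156 = 0. So γ is a root of x^4 - 984x^2 + 1156. This polynomial is irreducible over Q: it has no rational root (each ±√263 ± √229 is irrational), and any factorization into two quadratics over Q would force √(60227) ∈ Q (pairing opposite roots) or √263, √229 ∈ Q (other pairings), all impossible. Hence [Q(γ):Q] = 4 = [Q(√263, √229):Q], so Q(γ) = Q(√263, √229).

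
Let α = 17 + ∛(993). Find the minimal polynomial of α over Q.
m_α(x) = x^3 - 51x^2 + 867x - 5906

Set β = α - 17 = ∛(993), so β^3 = 993. Then (α - 17)^3 - 993 = 0, i.e. α is a root of g(x) = (x - 17)^3 - 993 = x^3 - 51x^2 + 867x - 5906. Since g(x) = h(x - 17) where h(x) = x^3 - 993, and h is irreducible over Q (because 993 is not a perfect cube, so h has no rational root, and a monic cubic with no rational root is irreducible), g is also irreducible (irreducibility is preserved under the substitution x → x - 17). Hence m_α(x) = x^3 - 51x^2 + 867x - 5906.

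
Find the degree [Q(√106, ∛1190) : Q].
[Q(√106, ∛1190) : Q] = 6

Let L = Q(√106, ∛1190). Since Q(√106) ⊂ L and [Q(√106):Q] = 2, the tower law gives 2 | [L:Q]. Likewise Q(∛1190) ⊂ L with [Q(∛1190):Q] = 3 (because 1190 is not a perfect cube), so 3 | [L:Q]. As gcd(2,3) = 1, [L:Q] is divisible by 6. Conversely L is generated over Q by √106 and ∛1190, so [L:Q] ≤ 2·3 = 6. Therefore [Q(√106, ∛1190) : Q] = 6.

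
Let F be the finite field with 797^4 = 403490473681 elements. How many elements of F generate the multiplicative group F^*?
There are φ(403490473680) = 86931947520 primitive elements

F_q^* is cyclic of order q - 1 = 403490473680. A cyclic group of order m has exactly φ(m) generators. Here m = 403490473680 = 2^4 · 3 · 5 · 7 · 19 · 199 · 63521, so the number of primitive elements is φ(403490473680) = 86931947520.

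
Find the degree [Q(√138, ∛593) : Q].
[Q(√138, ∛593) : Q] = 6

Let L = Q(√138, ∛593). Since Q(√138) ⊂ L and [Q(√138):Q] = 2, the tower law gives 2 | [L:Q]. Likewise Q(∛593) ⊂ L with [Q(∛593):Q] = 3 (because 593 is not a perfect cube), so 3 | [L:Q]. As gcd(2,3) = 1, [L:Q] is divisible by 6. Conversely L is generated over Q by √138 and ∛593, so [L:Q] ≤ 2·3 = 6. Therefore [Q(√138, ∛593) : Q] = 6.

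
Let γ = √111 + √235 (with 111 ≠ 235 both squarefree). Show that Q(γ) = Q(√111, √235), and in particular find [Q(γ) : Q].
[Q(γ) : Q] = 4 (equivalently, Q(γ) = Q(√111, √235))

Obviously Q(γ) ⊆ Q(√111, √235), and [Q(√111, √235):Q] = 4 (since 111, 235 are distinct squarefree integers > 1 with 26085 not a perfect square). To show equality we compute the minimal polynomial of γ. From γ = √111 + √235: γ^2 = 111 + 2√(26085) + 235 = 346 + 2√(26085), so γ^2 - 346 = 2√(26085); squaring, (γ^2 - 346)^2 = 4·26085, i.e. γ^4 - 692γ^2 + 119716 - 104340 = 0, i.e. γ^4 - 692γ^2 + 15376 = 0. So γ is a root of x^4 - 692x^2 + 15376. This polynomial is irreducible over Q: it has no rational root (each ±√111 ± √235 is irrational), and any factorization into two quadratics over Q would force √(26085) ∈ Q (pairing opposite roots) or √111, √235 ∈ Q (other pairings), all impossible. Hence [Q(γ):Q] = 4 = [Q(√111, √235):Q], so Q(γ) = Q(√111, √235).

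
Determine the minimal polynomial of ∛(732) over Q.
m_α(x) = x^3 - 732

α satisfies α^3 = 732, so x^3 - 732 annihilates α. By the rational root test, a rational root p/q (in lowest terms) of x^3 - 732 would satisfy p^3 = 732 q^3, forcing q = 1 and p^3 = 732; but 732 is not a perfect cube, contradiction. A monic cubic over Q with no rational root is irreducible (any nontrivial factorization would include a linear factor). Hence x^3 - 732 is the minimal polynomial of α, and in particular [Q(α):Q] = 3.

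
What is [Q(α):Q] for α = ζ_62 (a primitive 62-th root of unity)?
[Q(α):Q] = 30

The minimal polynomial of ζ_62 over Q is the 62-th cyclotomic polynomial Φ_62(x), which is irreducible over Q and has degree φ(62) = 30. Hence [Q(α):Q] = φ(62) = 30.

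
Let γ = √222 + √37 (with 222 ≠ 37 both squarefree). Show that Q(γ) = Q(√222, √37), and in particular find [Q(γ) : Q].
[Q(γ) : Q] = 4 (equivalently, Q(γ) = Q(√222, √37))

Obviously Q(γ) ⊆ Q(√222, √37), and [Q(√222, √37):Q] = 4 (since 222, 37 are distinct squarefree integers > 1 with 8214 not a perfect square). To show equality we compute the minimal polynomial of γ. From γ = √222 + √37: γ^2 = 222 + 2√(8214) + 37 = 259 + 2√(8214), so γ^2 - 259 = 2√(8214); squaring, (γ^2 - 259)^2 = 4·8214, i.e. γ^4 - 518γ^2 + 67081 - 32856 = 0, i.e. γ^4 - 518γ^2 + 34225 = 0. So γ is a root of x^4 - 518x^2 + 34225. This polynomial is irreducible over Q: it has no rational root (each ±√222 ± √37 is irrational), and any factorization into two quadratics over Q would force √(8214) ∈ Q (pairing opposite roots) or √222, √37 ∈ Q (other pairings), all impossible. Hence [Q(γ):Q] = 4 = [Q(√222, √37):Q], so Q(γ) = Q(√222, √37).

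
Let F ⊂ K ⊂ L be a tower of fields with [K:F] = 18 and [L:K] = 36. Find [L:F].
[L:F] = 648

The tower law says that for any tower of field extensions F ⊂ K ⊂ L with finite degrees, [L:F] = [L:K] · [K:F]. Here this gives [L:F] = 36 · 18 = 648.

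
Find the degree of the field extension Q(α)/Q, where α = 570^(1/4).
[Q(α):Q] = 4

α is a root of x^4 - 570. By Eisenstein's criterion at the prime p = 2 (which divides the constant term 570 but p^2 = 4 does not, since 570 is squarefree), x^4 - 570 is irreducible over Q. Hence [Q(α):Q] = 4.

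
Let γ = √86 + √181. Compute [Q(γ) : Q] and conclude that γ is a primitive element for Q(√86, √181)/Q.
[Q(γ) : Q] = 4 (equivalently, Q(γ) = Q(√86, √181))

Obviously Q(γ) ⊆ Q(√86, √181), and [Q(√86, √181):Q] = 4 (since 86, 181 are distinct squarefree integers > 1 with 15566 not a perfect square). To show equality we compute the minimal polynomial of γ. From γ = √86 + √181: γ^2 = 86 + 2√(15566) + 181 = 267 + 2√(15566), so γ^2 - 267 = 2√(15566); squaring, (γ^2 - 267)^2 = 4·15566, i.e. γ^4 - 534γ^2 + 71289 - 62264 = 0, i.e. γ^4 - 534γ^2 + 9025 = 0. So γ is a root of x^4 - 534x^2 + 9025. This polynomial is irreducible over Q: it has no rational root (each ±√86 ± √181 is irrational), and any factorization into two quadratics over Q would force √(15566) ∈ Q (pairing opposite roots) or √86, √181 ∈ Q (other pairings), all impossible. Hence [Q(γ):Q] = 4 = [Q(√86, √181):Q], so Q(γ) = Q(√86, √181).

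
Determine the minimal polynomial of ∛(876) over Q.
m_α(x) = x^3 - 876

α satisfies α^3 = 876, so x^3 - 876 annihilates α. By the rational root test, a rational root p/q (in lowest terms) of x^3 - 876 would satisfy p^3 = 876 q^3, forcing q = 1 and p^3 = 876; but 876 is not a perfect cube, contradiction. A monic cubic over Q with no rational root is irreducible (any nontrivial factorization would include a linear factor). Hence x^3 - 876 is the minimal polynomial of α, and in particular [Q(α):Q] = 3.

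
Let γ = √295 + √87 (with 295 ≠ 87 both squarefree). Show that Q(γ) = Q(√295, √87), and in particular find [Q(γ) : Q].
[Q(γ) : Q] = 4 (equivalently, Q(γ) = Q(√295, √87))

Obviously Q(γ) ⊆ Q(√295, √87), and [Q(√295, √87):Q] = 4 (since 295, 87 are distinct squarefree integers > 1 with 25665 not a perfect square). To show equality we compute the minimal polynomial of γ. From γ = √295 + √87: γ^2 = 295 + 2√(25665) + 87 = 382 + 2√(25665), so γ^2 - 382 = 2√(25665); squaring, (γ^2 - 382)^2 = 4·25665, i.e. γ^4 - 764γ^2 + 145924 - 102660 = 0, i.e. γ^4 - 764γ^2 + 43264 = 0. So γ is a root of x^4 - 764x^2 + 43264. This polynomial is irreducible over Q: it has no rational root (each ±√295 ± √87 is irrational), and any factorization into two quadratics over Q would force √(25665) ∈ Q (pairing opposite roots) or √295, √87 ∈ Q (other pairings), all impossible. Hence [Q(γ):Q] = 4 = [Q(√295, √87):Q], so Q(γ) = Q(√295, √87).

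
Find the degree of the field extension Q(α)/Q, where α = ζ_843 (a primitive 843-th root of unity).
[Q(α):Q] = 560

The minimal polynomial of ζ_843 over Q is the 843-th cyclotomic polynomial Φ_843(x), which is irreducible over Q and has degree φ(843) = 560. Hence [Q(α):Q] = φ(843) = 560.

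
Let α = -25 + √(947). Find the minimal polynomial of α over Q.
m_α(x) = x^2 + 50x - 322

From α + 25 = √(947), squaring gives (α + 25)^2 = 947, i.e. α^2 + 50α + 625 = 947, so α^2 + 50α - 322 = 0. The discriminant of x^2 + 50x - 322 is (50)^2 - 4·(-322) = 2500 + 1288 = 3788, and 4·(947) is not a perfect square in Q since 947 is squarefree and ≠ 1. Hence x^2 + 50x - 322 is irreducible over Q and is the minimal polynomial of α.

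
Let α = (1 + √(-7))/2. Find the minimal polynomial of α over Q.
m_α(x) = x^2 - x + 2

From 2α - 1 = √(-7), squaring gives (2α - 1)^2 = -7, i.e. 4α^2 - 4α + 1 = -7, so α^2 - α + (1 + 7)/4 = 0. Since -7 ≡ 1 (mod 4), (1 + 7)/4 = 2 ∈ Z. The polynomial x^2 - x + 2 has discriminant 1 - 4·(2) = -7, which is not a perfect square in Q (d = -7 is squarefree and ≠ 1), so x^2 - x + 2 is irreducible over Q. It is the minimal polynomial of α.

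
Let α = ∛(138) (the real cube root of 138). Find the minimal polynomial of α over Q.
m_α(x) = x^3 - 138

α satisfies α^3 = 138, so x^3 - 138 annihilates α. By the rational root test, a rational root p/q (in lowest terms) of x^3 - 138 would satisfy p^3 = 138 q^3, forcing q = 1 and p^3 = 138; but 138 is not a perfect cube, contradiction. A monic cubic over Q with no rational root is irreducible (any nontrivial factorization would include a linear factor). Hence x^3 - 138 is the minimal polynomial of α, and in particular [Q(α):Q] = 3.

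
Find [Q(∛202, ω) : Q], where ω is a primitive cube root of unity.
[Q(∛202, ω) : Q] = 6

[Q(∛202):Q] = 3 (min poly x^3 - 202, irreducible since 202 is not a perfect cube). [Q(ω):Q] = 2 (min poly x^2 + x + 1). Since Q(∛202) ⊂ R and ω ∉ R, we have ω ∉ Q(∛202), so x^2 + x + 1 remains irreducible over Q(∛202) and [Q(∛202, ω) : Q(∛202)] = 2. By the tower law, [Q(∛202, ω) : Q] = 3 · 2 = 6. (In fact Q(∛202, ω) is the splitting field of x^3 - 202 over Q.)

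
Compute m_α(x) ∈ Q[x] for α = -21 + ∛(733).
m_α(x) = x^3 + 63x^2 + 1323x + 8528

Set β = α + 21 = ∛(733), so β^3 = 733. Then (α + 21)^3 - 733 = 0, i.e. α is a root of g(x) = (x + 21)^3 - 733 = x^3 + 63x^2 + 1323x + 8528. Since g(x) = h(x + 21) where h(x) = x^3 - 733, and h is irreducible over Q (because 733 is not a perfect cube, so h has no rational root, and a monic cubic with no rational root is irreducible), g is also irreducible (irreducibility is preserved under the substitution x → x + 21). Hence m_α(x) = x^3 + 63x^2 + 1323x + 8528.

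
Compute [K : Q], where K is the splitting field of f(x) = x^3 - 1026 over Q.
[K : Q] = 6

The roots of x^3 - 1026 are ∛1026, ω∛1026, ω^2∛1026 where ω = e^(2πi/3) is a primitive cube root of unity, so K = Q(∛1026, ω). Now [Q(∛1026):Q] = 3 (since 1026 is not a perfect cube, x^3 - 1026 is irreducible) and [Q(ω):Q] = 2. Both 2 and 3 divide [K:Q], and [K:Q] ≤ 3·2 = 6, so [K:Q] = 6. (Equivalently: Q(∛1026) ⊂ R but ω ∉ R, so [K : Q(∛1026)] = 2.)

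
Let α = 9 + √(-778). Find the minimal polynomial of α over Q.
m_α(x) = x^2 - 18x + 859

From α - 9 = √(-778), squaring gives (α - 9)^2 = -778, i.e. α^2 - 18α + 81 = -778, so α^2 - 18α + 859 = 0. The discriminant of x^2 - 18x + 859 is (-18)^2 - 4·(859) = 324 - 3436 = -3112, and 4·(-778) is not a perfect square in Q since -778 is squarefree and ≠ 1. Hence x^2 - 18x + 859 is irreducible over Q and is the minimal polynomial of α.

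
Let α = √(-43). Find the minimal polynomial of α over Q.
m_α(x) = x^2 + 43

α satisfies α^2 + 43 = 0, so x^2 + 43 annihilates α. Since d = -43 is squarefree and ≠ 1, it is not a perfect square in Q, so x^2 + 43 has no rational root and is therefore irreducible over Q (a degree-2 polynomial over a field is irreducible iff it has no root). Hence m_α(x) = x^2 + 43.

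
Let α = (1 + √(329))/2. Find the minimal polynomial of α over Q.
m_α(x) = x^2 - x - 82

From 2α - 1 = √(329), squaring gives (2α - 1)^2 = 329, i.e. 4α^2 - 4α + 1 = 329, so α^2 - α + (1 - 329)/4 = 0. Since 329 ≡ 1 (mod 4), (1 - 329)/4 = -82 ∈ Z. The polynomial x^2 - x - 82 has discriminant 1 - 4·(-82) = 329, which is not a perfect square in Q (d = 329 is squarefree and ≠ 1), so x^2 - x - 82 is irreducible over Q. It is the minimal polynomial of α.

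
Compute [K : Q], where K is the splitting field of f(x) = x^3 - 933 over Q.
[K : Q] = 6

The roots of x^3 - 933 are ∛933, ω∛933, ω^2∛933 where ω = e^(2πi/3) is a primitive cube root of unity, so K = Q(∛933, ω). Now [Q(∛933):Q] = 3 (since 933 is not a perfect cube, x^3 - 933 is irreducible) and [Q(ω):Q] = 2. Both 2 and 3 divide [K:Q], and [K:Q] ≤ 3·2 = 6, so [K:Q] = 6. (Equivalently: Q(∛933) ⊂ R but ω ∉ R, so [K : Q(∛933)] = 2.)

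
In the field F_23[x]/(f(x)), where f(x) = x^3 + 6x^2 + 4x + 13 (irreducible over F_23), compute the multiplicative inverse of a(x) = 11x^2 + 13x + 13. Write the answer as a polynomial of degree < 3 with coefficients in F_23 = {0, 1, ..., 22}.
a(x)^(-1) ≡ 6x^2 + 10x + 15 (mod f(x))

Since f is irreducible over F_23, F_23[x]/(f) is a field and a(x) ≠ 0 has an inverse. Apply the extended Euclidean algorithm to f(x) and a(x) in F_23[x]: f(x) = (21x + 5)·a(x) + (11x + 17);  a(x) = (x + 8)·(11x + 17) + (15). The last nonzero remainder is the constant 15 = gcd(f, a) in F_23. Back-substituting through the division chain expresses 15 = s(x)·a(x) + t(x)·f(x) with s(x) ≡ 21x^2 + 12x + 18 (mod f), so (21x^2 + 12x + 18)·a(x) ≡ 15 (mod f). Multiplying by 15^(-1) ≡ 20 in F_23 gives a(x)^(-1) ≡ 20·(21x^2 + 12x + 18) ≡ 6x^2 + 10x + 15 (mod f). Check: (11x^2 + 13x + 13)·(6x^2 + 10x + 15) = 20x^4 + 4x^3 + 5x^2 + 3x + 11 ≡ 1 (mod x^3 + 6x^2 + 4x + 13).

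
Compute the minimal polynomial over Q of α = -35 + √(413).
m_α(x) = x^2 + 70x + 812

From α + 35 = √(413), squaring gives (α + 35)^2 = 413, i.e. α^2 + 70α + 1225 = 413, so α^2 + 70α + 812 = 0. The discriminant of x^2 + 70x + 812 is (70)^2 - 4·(812) = 4900 - 3248 = 1652, and 4·(413) is not a perfect square in Q since 413 is squarefree and ≠ 1. Hence x^2 + 70x + 812 is irreducible over Q and is the minimal polynomial of α.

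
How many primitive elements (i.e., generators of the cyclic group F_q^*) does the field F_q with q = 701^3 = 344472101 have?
There are φ(344472100) = 118104480 primitive elements

F_q^* is cyclic of order q - 1 = 344472100. A cyclic group of order m has exactly φ(m) generators. Here m = 344472100 = 2^2 · 5^2 · 7 · 492103, so the number of primitive elements is φ(344472100) = 118104480.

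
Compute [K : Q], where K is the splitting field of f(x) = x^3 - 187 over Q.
[K : Q] = 6

The roots of x^3 - 187 are ∛187, ω∛187, ω^2∛187 where ω = e^(2πi/3) is a primitive cube root of unity, so K = Q(∛187, ω). Now [Q(∛187):Q] = 3 (since 187 is not a perfect cube, x^3 - 187 is irreducible) and [Q(ω):Q] = 2. Both 2 and 3 divide [K:Q], and [K:Q] ≤ 3·2 = 6, so [K:Q] = 6. (Equivalently: Q(∛187) ⊂ R but ω ∉ R, so [K : Q(∛187)] = 2.)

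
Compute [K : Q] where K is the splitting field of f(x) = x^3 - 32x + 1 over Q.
[K : Q] = 6

By the rational root test, any rational root of the monic integer polynomial f(x) = x^3 - 32x + 1 must be an integer dividing the constant term 1, i.e. one of ±{1}. Evaluating: f(1) = -30, f(-1) = 32; none is 0, so f has no rational root and is therefore irreducible over Q (a cubic with no linear factor over a field is irreducible). For an irreducible cubic, the Galois group is A_3 or S_3 according as the discriminant disc(f) = -4a^3 - 27b^2 = -4·(-32)^3 - 27·(1)^2 = 131045 is or is not a square in Q. Here disc(f) = 131045 is not a perfect square in Q, so the Galois group of f over Q is not contained in A_3 and must be all of S_3. The splitting field has degree |S_3| = 6 over Q, so [K : Q] = 6.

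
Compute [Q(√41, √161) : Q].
[Q(√41, √161) : Q] = 4

[Q(√41):Q] = 2 (min poly x^2 - 41, irreducible since 41 is squarefree > 1). For the top step, suppose √161 ∈ Q(√41), say √161 = c + d√41 with c, d ∈ Q. Squaring: 161 = c^2 + 41d^2 + 2cd√41. Since √41 ∉ Q this forces 2cd = 0. If d = 0 then √161 = c ∈ Q, contradicting 161 squarefree > 1. If c = 0 then 161 = 41d^2, so 41·161 = (41d)^2 is a perfect square in Q — but 41·161 = 6601 is not a perfect square (since 41 and 161 are distinct squarefree integers). Contradiction. Hence √161 ∉ Q(√41), so x^2 - 161 stays irreducible over Q(√41) and [Q(√41, √161) : Q(√41)] = 2. By the tower law, [Q(√41, √161) : Q] = 2 · 2 = 4.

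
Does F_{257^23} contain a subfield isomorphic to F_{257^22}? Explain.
No: F_{257^22} is not a subfield of F_{257^23}

F_{p^m} embeds in F_{p^n} iff m | n. Here 22 ∤ 23 (since 23 = 1·22 + 1 with remainder 1 ≠ 0), so F_{257^22} is not a subfield of F_{257^23}. Equivalently: if it were, the tower law would give 22 = [F_{257^22}:F_257] dividing [F_{257^23}:F_257] = 23, contradiction.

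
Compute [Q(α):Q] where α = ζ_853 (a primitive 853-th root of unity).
[Q(α):Q] = 852

The minimal polynomial of ζ_853 over Q is the 853-th cyclotomic polynomial Φ_853(x), which is irreducible over Q and has degree φ(853) = 852. Hence [Q(α):Q] = φ(853) = 852.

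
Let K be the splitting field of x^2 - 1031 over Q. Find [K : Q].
[K : Q] = 2

f(x) = x^2 - 1031 factors as (x - √1031)(x + √1031). The splitting field is K = Q(√1031). Since 1031 is squarefree and > 1, it is not a perfect square, so x^2 - 1031 is irreducible over Q and [Q(√1031) : Q] = 2. Hence [K : Q] = 2.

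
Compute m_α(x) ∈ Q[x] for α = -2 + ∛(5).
m_α(x) = x^3 + 6x^2 + 12x + 3

Set β = α + 2 = ∛(5), so β^3 = 5. Then (α + 2)^3 - 5 = 0, i.e. α is a root of g(x) = (x + 2)^3 - 5 = x^3 + 6x^2 + 12x + 3. Since g(x) = h(x + 2) where h(x) = x^3 - 5, and h is irreducible over Q (because 5 is not a perfect cube, so h has no rational root, and a monic cubic with no rational root is irreducible), g is also irreducible (irreducibility is preserved under the substitution x → x + 2). Hence m_α(x) = x^3 + 6x^2 + 12x + 3.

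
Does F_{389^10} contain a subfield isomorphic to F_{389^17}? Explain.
No: F_{389^17} is not a subfield of F_{389^10}

F_{p^m} embeds in F_{p^n} iff m | n. Here 17 ∤ 10 (since 10 = 0·17 + 10 with remainder 10 ≠ 0), so F_{389^17} is not a subfield of F_{389^10}. Equivalently: if it were, the tower law would give 17 = [F_{389^17}:F_389] dividing [F_{389^10}:F_389] = 10, contradiction.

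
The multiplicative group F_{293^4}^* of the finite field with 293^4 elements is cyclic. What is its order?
|F_{293^4}^*| = 7370050800

F_{293^4} has 293^4 = 7370050801 elements; its multiplicative group consists of all nonzero elements, so |F_{293^4}^*| = 7370050801 - 1 = 7370050800. (It is cyclic since any finite subgroup of the multiplicative group of a field is cyclic.)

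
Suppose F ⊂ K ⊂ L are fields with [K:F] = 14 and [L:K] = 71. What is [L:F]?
[L:F] = 994

The tower law says that for any tower of field extensions F ⊂ K ⊂ L with finite degrees, [L:F] = [L:K] · [K:F]. Here this gives [L:F] = 71 · 14 = 994.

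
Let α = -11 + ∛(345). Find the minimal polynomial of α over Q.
m_α(x) = x^3 + 33x^2 + 363x + 986

Set β = α + 11 = ∛(345), so β^3 = 345. Then (α + 11)^3 - 345 = 0, i.e. α is a root of g(x) = (x + 11)^3 - 345 = x^3 + 33x^2 + 363x + 986. Since g(x) = h(x + 11) where h(x) = x^3 - 345, and h is irreducible over Q (because 345 is not a perfect cube, so h has no rational root, and a monic cubic with no rational root is irreducible), g is also irreducible (irreducibility is preserved under the substitution x → x + 11). Hence m_α(x) = x^3 + 33x^2 + 363x + 986.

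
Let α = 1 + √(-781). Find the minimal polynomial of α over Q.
m_α(x) = x^2 - 2x + 782

From α - 1 = √(-781), squaring gives (α - 1)^2 = -781, i.e. α^2 - 2α + 1 = -781, so α^2 - 2α + 782 = 0. The discriminant of x^2 - 2x + 782 is (-2)^2 - 4·(782) = 4 - 3128 = -3124, and 4·(-781) is not a perfect square in Q since -781 is squarefree and ≠ 1. Hence x^2 - 2x + 782 is irreducible over Q and is the minimal polynomial of α.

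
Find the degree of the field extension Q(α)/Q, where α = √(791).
[Q(α):Q] = 2

[Q(α):Q] equals the degree of the minimal polynomial of α. Here α^2 = 791 and x^2 - 791 is irreducible (d = 791 is squarefree, ≠ 1, hence not a square), so deg(m_α) = 2. Thus [Q(α):Q] = 2.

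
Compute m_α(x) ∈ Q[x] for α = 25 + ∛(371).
m_α(x) = x^3 - 75x^2 + 1875x - 15996

Set β = α - 25 = ∛(371), so β^3 = 371. Then (α - 25)^3 - 371 = 0, i.e. α is a root of g(x) = (x - 25)^3 - 371 = x^3 - 75x^2 + 1875x - 15996. Since g(x) = h(x - 25) where h(x) = x^3 - 371, and h is irreducible over Q (because 371 is not a perfect cube, so h has no rational root, and a monic cubic with no rational root is irreducible), g is also irreducible (irreducibility is preserved under the substitution x → x - 25). Hence m_α(x) = x^3 - 75x^2 + 1875x - 15996.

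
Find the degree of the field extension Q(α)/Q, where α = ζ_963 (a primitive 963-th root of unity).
[Q(α):Q] = 636

The minimal polynomial of ζ_963 over Q is the 963-th cyclotomic polynomial Φ_963(x), which is irreducible over Q and has degree φ(963) = 636. Hence [Q(α):Q] = φ(963) = 636.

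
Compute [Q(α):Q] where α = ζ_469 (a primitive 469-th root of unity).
[Q(α):Q] = 396

The minimal polynomial of ζ_469 over Q is the 469-th cyclotomic polynomial Φ_469(x), which is irreducible over Q and has degree φ(469) = 396. Hence [Q(α):Q] = φ(469) = 396.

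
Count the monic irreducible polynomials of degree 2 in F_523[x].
There are 136503 monic irreducible polynomials of degree 2 over F_523

Each element of F_{523^2} that lies in no proper subfield is a root of exactly one monic irreducible of degree 2 over F_523, and each such polynomial has 2 distinct roots in F_{523^2}. By Möbius inversion the count is N_523(2) = (1/2) Σ_{d|2} μ(2/d) · 523^d = (1/2)(μ(2)·523^1 + μ(1)·523^2) = 273006/2 = 136503.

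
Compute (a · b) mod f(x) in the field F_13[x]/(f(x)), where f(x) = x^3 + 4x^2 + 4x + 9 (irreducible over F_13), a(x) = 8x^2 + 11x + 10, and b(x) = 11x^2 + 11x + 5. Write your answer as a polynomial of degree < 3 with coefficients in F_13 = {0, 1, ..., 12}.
a · b ≡ 10x^2 + 10x + 11 (mod f(x))

Multiply in F_13[x]: a(x)·b(x) = (8x^2 + 11x + 10)·(11x^2 + 11x + 5) = 10x^4 + x^3 + 11x^2 + 9x + 11. This has degree ≥ 3, so divide by f(x) over F_13: 10x^4 + x^3 + 11x^2 + 9x + 11 = (10x)·(x^3 + 4x^2 + 4x + 9) + (10x^2 + 10x + 11). Hence a·b ≡ 10x^2 + 10x + 11 (mod f). (F_13[x]/(f) is a field with 13^3 = 2197 elements since f is irreducible of degree 3.)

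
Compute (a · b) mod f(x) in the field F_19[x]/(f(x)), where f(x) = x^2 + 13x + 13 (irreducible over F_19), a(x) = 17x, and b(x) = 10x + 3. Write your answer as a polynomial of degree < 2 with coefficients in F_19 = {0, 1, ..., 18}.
a · b ≡ 7x + 13 (mod f(x))

Multiply in F_19[x]: a(x)·b(x) = (17x)·(10x + 3) = 18x^2 + 13x. This has degree ≥ 2, so divide by f(x) over F_19: 18x^2 + 13x = (18)·(x^2 + 13x + 13) + (7x + 13). Hence a·b ≡ 7x + 13 (mod f). (F_19[x]/(f) is a field with 19^2 = 361 elements since f is irreducible of degree 2.)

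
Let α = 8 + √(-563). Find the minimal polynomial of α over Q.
m_α(x) = x^2 - 16x + 627

From α - 8 = √(-563), squaring gives (α - 8)^2 = -563, i.e. α^2 - 16α + 64 = -563, so α^2 - 16α + 627 = 0. The discriminant of x^2 - 16x + 627 is (-16)^2 - 4·(627) = 256 - 2508 = -2252, and 4·(-563) is not a perfect square in Q since -563 is squarefree and ≠ 1. Hence x^2 - 16x + 627 is irreducible over Q and is the minimal polynomial of α.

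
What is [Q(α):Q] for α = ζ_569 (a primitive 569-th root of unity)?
[Q(α):Q] = 568

The minimal polynomial of ζ_569 over Q is the 569-th cyclotomic polynomial Φ_569(x), which is irreducible over Q and has degree φ(569) = 568. Hence [Q(α):Q] = φ(569) = 568.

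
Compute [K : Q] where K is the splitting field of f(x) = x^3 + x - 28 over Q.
[K : Q] = 6

By the rational root test, any rational root of the monic integer polynomial f(x) = x^3 + x - 28 must be an integer dividing the constant term -28, i.e. one of ±{1, 2, 4, 7, 14, 28}. Evaluating: f(1) = -26, f(-1) = -30, f(2) = -18, f(-2) = -38, f(4) = 40, f(-4) = -96, f(7) = 322, f(-7) = -378, f(14) = 2730, f(-14) = -2786, f(28) = 21952, f(-28) = -22008; none is 0, so f has no rational root and is therefore irreducible over Q (a cubic with no linear factor over a field is irreducible). For an irreducible cubic, the Galois group is A_3 or S_3 according as the discriminant disc(f) = -4a^3 - 27b^2 = -4·(1)^3 - 27·(-28)^2 = -21172 is or is not a square in Q. Here disc(f) = -21172 is not a perfect square in Q, so the Galois group of f over Q is not contained in A_3 and must be all of S_3. The splitting field has degree |S_3| = 6 over Q, so [K : Q] = 6.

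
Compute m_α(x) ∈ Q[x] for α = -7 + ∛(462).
m_α(x) = x^3 + 21x^2 + 147x - 119

Set β = α + 7 = ∛(462), so β^3 = 462. Then (α + 7)^3 - 462 = 0, i.e. α is a root of g(x) = (x + 7)^3 - 462 = x^3 + 21x^2 + 147x - 119. Since g(x) = h(x + 7) where h(x) = x^3 - 462, and h is irreducible over Q (because 462 is not a perfect cube, so h has no rational root, and a monic cubic with no rational root is irreducible), g is also irreducible (irreducibility is preserved under the substitution x → x + 7). Hence m_α(x) = x^3 + 21x^2 + 147x - 119.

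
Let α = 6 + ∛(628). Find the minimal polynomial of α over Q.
m_α(x) = x^3 - 18x^2 + 108x - 844

Set β = α - 6 = ∛(628), so β^3 = 628. Then (α - 6)^3 - 628 = 0, i.e. α is a root of g(x) = (x - 6)^3 - 628 = x^3 - 18x^2 + 108x - 844. Since g(x) = h(x - 6) where h(x) = x^3 - 628, and h is irreducible over Q (because 628 is not a perfect cube, so h has no rational root, and a monic cubic with no rational root is irreducible), g is also irreducible (irreducibility is preserved under the substitution x → x - 6). Hence m_α(x) = x^3 - 18x^2 + 108x - 844.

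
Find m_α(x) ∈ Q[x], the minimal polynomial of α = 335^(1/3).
m_α(x) = x^3 - 335

α satisfies α^3 = 335, so x^3 - 335 annihilates α. By the rational root test, a rational root p/q (in lowest terms) of x^3 - 335 would satisfy p^3 = 335 q^3, forcing q = 1 and p^3 = 335; but 335 is not a perfect cube, contradiction. A monic cubic over Q with no rational root is irreducible (any nontrivial factorization would include a linear factor). Hence x^3 - 335 is the minimal polynomial of α, and in particular [Q(α):Q] = 3.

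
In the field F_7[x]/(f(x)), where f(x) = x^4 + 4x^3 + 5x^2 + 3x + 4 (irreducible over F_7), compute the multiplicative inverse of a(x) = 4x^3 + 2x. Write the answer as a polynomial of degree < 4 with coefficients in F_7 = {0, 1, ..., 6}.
a(x)^(-1) ≡ 6x^3 + 4x + 1 (mod f(x))

Since f is irreducible over F_7, F_7[x]/(f) is a field and a(x) ≠ 0 has an inverse. Apply the extended Euclidean algorithm to f(x) and a(x) in F_7[x]: f(x) = (2x + 1)·a(x) + (x^2 + x + 4);  a(x) = (4x + 3)·(x^2 + x + 4) + (4x + 2);  (x^2 + x + 4) = (2x + 1)·(4x + 2) + (2). The last nonzero remainder is the constant 2 = gcd(f, a) in F_7. Back-substituting through the division chain expresses 2 = s(x)·a(x) + t(x)·f(x) with s(x) ≡ 5x^3 + x + 2 (mod f), so (5x^3 + x + 2)·a(x) ≡ 2 (mod f). Multiplying by 2^(-1) ≡ 4 in F_7 gives a(x)^(-1) ≡ 4·(5x^3 + x + 2) ≡ 6x^3 + 4x + 1 (mod f). Check: (4x^3 + 2x)·(6x^3 + 4x + 1) = 3x^6 + 4x^3 + x^2 + 2x ≡ 1 (mod x^4 + 4x^3 + 5x^2 + 3x + 4).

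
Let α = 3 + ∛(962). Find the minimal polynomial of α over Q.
m_α(x) = x^3 - 9x^2 + 27x - 989

Set β = α - 3 = ∛(962), so β^3 = 962. Then (α - 3)^3 - 962 = 0, i.e. α is a root of g(x) = (x - 3)^3 - 962 = x^3 - 9x^2 + 27x - 989. Since g(x) = h(x - 3) where h(x) = x^3 - 962, and h is irreducible over Q (because 962 is not a perfect cube, so h has no rational root, and a monic cubic with no rational root is irreducible), g is also irreducible (irreducibility is preserved under the substitution x → x - 3). Hence m_α(x) = x^3 - 9x^2 + 27x - 989.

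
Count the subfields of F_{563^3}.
F_{563^3} has 2 subfields

The subfields of F_{p^n} are exactly the fields F_{p^d} for d | n (each is the fixed field of the unique index-d subgroup of Gal(F_{p^n}/F_p) ≅ Z/nZ). The divisors of n = 3 are {1, 3}, giving 2 subfields: F_{563^1}, F_{563^3}.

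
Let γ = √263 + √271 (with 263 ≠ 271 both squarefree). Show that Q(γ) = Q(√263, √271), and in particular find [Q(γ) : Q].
[Q(γ) : Q] = 4 (equivalently, Q(γ) = Q(√263, √271))

Obviously Q(γ) ⊆ Q(√263, √271), and [Q(√263, √271):Q] = 4 (since 263, 271 are distinct squarefree integers > 1 with 71273 not a perfect square). To show equality we compute the minimal polynomial of γ. From γ = √263 + √271: γ^2 = 263 + 2√(71273) + 271 = 534 + 2√(71273), so γ^2 - 534 = 2√(71273); squaring, (γ^2 - 534)^2 = 4·71273, i.e. γ^4 - 1068γ^2 + 285156 - 285092 = 0, i.e. γ^4 - 1068γ^2 + 64 = 0. So γ is a root of x^4 - 1068x^2 + 64. This polynomial is irreducible over Q: it has no rational root (each ±√263 ± √271 is irrational), and any factorization into two quadratics over Q would force √(71273) ∈ Q (pairing opposite roots) or √263, √271 ∈ Q (other pairings), all impossible. Hence [Q(γ):Q] = 4 = [Q(√263, √271):Q], so Q(γ) = Q(√263, √271).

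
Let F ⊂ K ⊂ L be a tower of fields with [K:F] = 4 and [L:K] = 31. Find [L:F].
[L:F] = 124

The tower law says that for any tower of field extensions F ⊂ K ⊂ L with finite degrees, [L:F] = [L:K] · [K:F]. Here this gives [L:F] = 31 · 4 = 124.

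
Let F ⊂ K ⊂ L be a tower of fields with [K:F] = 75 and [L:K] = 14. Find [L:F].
[L:F] = 1050

The tower law says that for any tower of field extensions F ⊂ K ⊂ L with finite degrees, [L:F] = [L:K] · [K:F]. Here this gives [L:F] = 14 · 75 = 1050.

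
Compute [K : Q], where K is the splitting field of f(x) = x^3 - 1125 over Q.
[K : Q] = 6

The roots of x^3 - 1125 are ∛1125, ω∛1125, ω^2∛1125 where ω = e^(2πi/3) is a primitive cube root of unity, so K = Q(∛1125, ω). Now [Q(∛1125):Q] = 3 (since 1125 is not a perfect cube, x^3 - 1125 is irreducible) and [Q(ω):Q] = 2. Both 2 and 3 divide [K:Q], and [K:Q] ≤ 3·2 = 6, so [K:Q] = 6. (Equivalently: Q(∛1125) ⊂ R but ω ∉ R, so [K : Q(∛1125)] = 2.)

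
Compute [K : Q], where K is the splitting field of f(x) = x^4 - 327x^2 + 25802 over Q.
[K : Q] = 4

Solving the quadratic in x^2: x^2 = (327 ± √(327^2 - 4·25802))/2 = (327 ± √3721)/2 = (327 ± 61)/2, giving x^2 = 133 or x^2 = 194. So f(x) = (x^2 - 133)(x^2 - 194) and the roots of f are ±√133, ±√194. Hence the splitting field is K = Q(√133, √194). Since 133 and 194 are distinct squarefree integers > 1, their product 25802 is not a perfect square, so √194 ∉ Q(√133). By the tower law [K:Q] = [Q(√133,√194):Q(√133)] · [Q(√133):Q] = 2 · 2 = 4.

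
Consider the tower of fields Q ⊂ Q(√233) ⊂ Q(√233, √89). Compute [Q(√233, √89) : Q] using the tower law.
[Q(√233, √89) : Q] = 4

[Q(√233):Q] = 2 (min poly x^2 - 233, irreducible since 233 is squarefree > 1). For the top step, suppose √89 ∈ Q(√233), say √89 = c + d√233 with c, d ∈ Q. Squaring: 89 = c^2 + 233d^2 + 2cd√233. Since √233 ∉ Q this forces 2cd = 0. If d = 0 then √89 = c ∈ Q, contradicting 89 squarefree > 1. If c = 0 then 89 = 233d^2, so 233·89 = (233d)^2 is a perfect square in Q — but 233·89 = 20737 is not a perfect square (since 233 and 89 are distinct squarefree integers). Contradiction. Hence √89 ∉ Q(√233), so x^2 - 89 stays irreducible over Q(√233) and [Q(√233, √89) : Q(√233)] = 2. By the tower law, [Q(√233, √89) : Q] = 2 · 2 = 4.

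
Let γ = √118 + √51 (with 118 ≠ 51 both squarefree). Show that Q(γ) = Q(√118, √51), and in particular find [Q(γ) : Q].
[Q(γ) : Q] = 4 (equivalently, Q(γ) = Q(√118, √51))

Obviously Q(γ) ⊆ Q(√118, √51), and [Q(√118, √51):Q] = 4 (since 118, 51 are distinct squarefree integers > 1 with 6018 not a perfect square). To show equality we compute the minimal polynomial of γ. From γ = √118 + √51: γ^2 = 118 + 2√(6018) + 51 = 169 + 2√(6018), so γ^2 - 169 = 2√(6018); squaring, (γ^2 - 169)^2 = 4·6018, i.e. γ^4 - 338γ^2 + 28561 - 24072 = 0, i.e. γ^4 - 338γ^2 + 4489 = 0. So γ is a root of x^4 - 338x^2 + 4489. This polynomial is irreducible over Q: it has no rational root (each ±√118 ± √51 is irrational), and any factorization into two quadratics over Q would force √(6018) ∈ Q (pairing opposite roots) or √118, √51 ∈ Q (other pairings), all impossible. Hence [Q(γ):Q] = 4 = [Q(√118, √51):Q], so Q(γ) = Q(√118, √51).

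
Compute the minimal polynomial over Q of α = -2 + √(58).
m_α(x) = x^2 + 4x - 54

From α + 2 = √(58), squaring gives (α + 2)^2 = 58, i.e. α^2 + 4α + 4 = 58, so α^2 + 4α - 54 = 0. The discriminant of x^2 + 4x - 54 is (4)^2 - 4·(-54) = 16 + 216 = 232, and 4·(58) is not a perfect square in Q since 58 is squarefree and ≠ 1. Hence x^2 + 4x - 54 is irreducible over Q and is the minimal polynomial of α.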